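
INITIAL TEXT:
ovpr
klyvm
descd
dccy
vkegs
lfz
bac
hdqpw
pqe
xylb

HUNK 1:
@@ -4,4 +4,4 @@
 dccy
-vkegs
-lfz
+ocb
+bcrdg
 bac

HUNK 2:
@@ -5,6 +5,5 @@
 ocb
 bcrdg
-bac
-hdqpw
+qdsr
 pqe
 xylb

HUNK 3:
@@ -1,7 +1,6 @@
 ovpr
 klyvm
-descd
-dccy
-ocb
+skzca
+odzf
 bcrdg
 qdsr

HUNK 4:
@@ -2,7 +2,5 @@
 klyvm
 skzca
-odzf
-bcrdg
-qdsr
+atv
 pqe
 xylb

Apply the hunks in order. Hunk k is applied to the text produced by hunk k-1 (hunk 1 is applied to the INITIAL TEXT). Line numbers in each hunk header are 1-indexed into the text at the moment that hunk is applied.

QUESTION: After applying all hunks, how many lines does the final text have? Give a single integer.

Hunk 1: at line 4 remove [vkegs,lfz] add [ocb,bcrdg] -> 10 lines: ovpr klyvm descd dccy ocb bcrdg bac hdqpw pqe xylb
Hunk 2: at line 5 remove [bac,hdqpw] add [qdsr] -> 9 lines: ovpr klyvm descd dccy ocb bcrdg qdsr pqe xylb
Hunk 3: at line 1 remove [descd,dccy,ocb] add [skzca,odzf] -> 8 lines: ovpr klyvm skzca odzf bcrdg qdsr pqe xylb
Hunk 4: at line 2 remove [odzf,bcrdg,qdsr] add [atv] -> 6 lines: ovpr klyvm skzca atv pqe xylb
Final line count: 6

Answer: 6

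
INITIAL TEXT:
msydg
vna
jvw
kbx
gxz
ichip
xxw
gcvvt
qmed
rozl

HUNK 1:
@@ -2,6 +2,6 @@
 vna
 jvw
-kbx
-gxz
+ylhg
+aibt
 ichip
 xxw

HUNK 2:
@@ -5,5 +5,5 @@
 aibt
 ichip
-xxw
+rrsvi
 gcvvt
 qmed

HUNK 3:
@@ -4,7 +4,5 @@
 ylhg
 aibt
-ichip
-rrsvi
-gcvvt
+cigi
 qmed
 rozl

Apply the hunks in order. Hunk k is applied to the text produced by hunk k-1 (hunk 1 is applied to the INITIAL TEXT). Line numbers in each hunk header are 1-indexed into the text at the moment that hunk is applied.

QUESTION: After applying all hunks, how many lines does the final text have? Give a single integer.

Answer: 8

Derivation:
Hunk 1: at line 2 remove [kbx,gxz] add [ylhg,aibt] -> 10 lines: msydg vna jvw ylhg aibt ichip xxw gcvvt qmed rozl
Hunk 2: at line 5 remove [xxw] add [rrsvi] -> 10 lines: msydg vna jvw ylhg aibt ichip rrsvi gcvvt qmed rozl
Hunk 3: at line 4 remove [ichip,rrsvi,gcvvt] add [cigi] -> 8 lines: msydg vna jvw ylhg aibt cigi qmed rozl
Final line count: 8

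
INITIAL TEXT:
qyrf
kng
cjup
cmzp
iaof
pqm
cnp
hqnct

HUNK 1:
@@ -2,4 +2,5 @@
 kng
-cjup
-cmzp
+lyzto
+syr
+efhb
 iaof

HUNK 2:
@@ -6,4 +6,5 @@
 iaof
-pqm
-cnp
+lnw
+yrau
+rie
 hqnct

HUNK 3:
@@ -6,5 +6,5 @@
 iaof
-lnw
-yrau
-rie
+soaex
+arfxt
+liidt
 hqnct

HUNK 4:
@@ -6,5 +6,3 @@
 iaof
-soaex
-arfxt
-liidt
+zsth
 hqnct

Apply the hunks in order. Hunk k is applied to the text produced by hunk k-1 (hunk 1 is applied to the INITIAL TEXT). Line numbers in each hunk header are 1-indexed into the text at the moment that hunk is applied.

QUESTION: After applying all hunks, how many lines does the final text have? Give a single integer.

Answer: 8

Derivation:
Hunk 1: at line 2 remove [cjup,cmzp] add [lyzto,syr,efhb] -> 9 lines: qyrf kng lyzto syr efhb iaof pqm cnp hqnct
Hunk 2: at line 6 remove [pqm,cnp] add [lnw,yrau,rie] -> 10 lines: qyrf kng lyzto syr efhb iaof lnw yrau rie hqnct
Hunk 3: at line 6 remove [lnw,yrau,rie] add [soaex,arfxt,liidt] -> 10 lines: qyrf kng lyzto syr efhb iaof soaex arfxt liidt hqnct
Hunk 4: at line 6 remove [soaex,arfxt,liidt] add [zsth] -> 8 lines: qyrf kng lyzto syr efhb iaof zsth hqnct
Final line count: 8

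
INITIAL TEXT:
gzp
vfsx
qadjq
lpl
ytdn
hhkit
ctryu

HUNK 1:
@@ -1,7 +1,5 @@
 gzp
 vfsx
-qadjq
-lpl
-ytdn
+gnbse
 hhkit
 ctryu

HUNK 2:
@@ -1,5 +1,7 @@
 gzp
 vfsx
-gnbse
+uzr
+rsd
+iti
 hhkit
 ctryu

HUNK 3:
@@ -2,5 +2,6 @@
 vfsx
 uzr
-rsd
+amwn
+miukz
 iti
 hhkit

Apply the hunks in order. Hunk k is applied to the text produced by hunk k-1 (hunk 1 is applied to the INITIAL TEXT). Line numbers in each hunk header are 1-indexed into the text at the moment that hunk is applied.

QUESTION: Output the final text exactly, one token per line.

Answer: gzp
vfsx
uzr
amwn
miukz
iti
hhkit
ctryu

Derivation:
Hunk 1: at line 1 remove [qadjq,lpl,ytdn] add [gnbse] -> 5 lines: gzp vfsx gnbse hhkit ctryu
Hunk 2: at line 1 remove [gnbse] add [uzr,rsd,iti] -> 7 lines: gzp vfsx uzr rsd iti hhkit ctryu
Hunk 3: at line 2 remove [rsd] add [amwn,miukz] -> 8 lines: gzp vfsx uzr amwn miukz iti hhkit ctryu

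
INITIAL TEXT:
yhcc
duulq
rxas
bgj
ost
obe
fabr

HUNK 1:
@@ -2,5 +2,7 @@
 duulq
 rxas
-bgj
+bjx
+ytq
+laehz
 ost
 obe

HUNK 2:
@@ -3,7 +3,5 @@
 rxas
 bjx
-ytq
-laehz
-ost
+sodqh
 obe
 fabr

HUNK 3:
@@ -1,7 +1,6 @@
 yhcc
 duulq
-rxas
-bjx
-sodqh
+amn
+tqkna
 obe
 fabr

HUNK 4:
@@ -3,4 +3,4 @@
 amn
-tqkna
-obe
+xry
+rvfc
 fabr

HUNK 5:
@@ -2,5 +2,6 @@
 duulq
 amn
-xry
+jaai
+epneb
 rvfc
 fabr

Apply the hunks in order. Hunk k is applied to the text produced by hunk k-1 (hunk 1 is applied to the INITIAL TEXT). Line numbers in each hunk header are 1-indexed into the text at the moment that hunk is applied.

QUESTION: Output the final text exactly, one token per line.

Hunk 1: at line 2 remove [bgj] add [bjx,ytq,laehz] -> 9 lines: yhcc duulq rxas bjx ytq laehz ost obe fabr
Hunk 2: at line 3 remove [ytq,laehz,ost] add [sodqh] -> 7 lines: yhcc duulq rxas bjx sodqh obe fabr
Hunk 3: at line 1 remove [rxas,bjx,sodqh] add [amn,tqkna] -> 6 lines: yhcc duulq amn tqkna obe fabr
Hunk 4: at line 3 remove [tqkna,obe] add [xry,rvfc] -> 6 lines: yhcc duulq amn xry rvfc fabr
Hunk 5: at line 2 remove [xry] add [jaai,epneb] -> 7 lines: yhcc duulq amn jaai epneb rvfc fabr

Answer: yhcc
duulq
amn
jaai
epneb
rvfc
fabr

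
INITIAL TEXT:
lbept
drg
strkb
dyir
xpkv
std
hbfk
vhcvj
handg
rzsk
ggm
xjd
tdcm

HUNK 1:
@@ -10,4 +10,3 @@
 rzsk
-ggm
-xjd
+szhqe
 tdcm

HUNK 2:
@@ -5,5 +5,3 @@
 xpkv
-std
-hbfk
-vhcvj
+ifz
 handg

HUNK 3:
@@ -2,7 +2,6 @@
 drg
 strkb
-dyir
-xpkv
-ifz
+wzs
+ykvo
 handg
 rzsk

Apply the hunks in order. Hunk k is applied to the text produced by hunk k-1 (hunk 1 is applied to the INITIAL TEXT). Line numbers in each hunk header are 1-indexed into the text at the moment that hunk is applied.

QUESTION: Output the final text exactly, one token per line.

Answer: lbept
drg
strkb
wzs
ykvo
handg
rzsk
szhqe
tdcm

Derivation:
Hunk 1: at line 10 remove [ggm,xjd] add [szhqe] -> 12 lines: lbept drg strkb dyir xpkv std hbfk vhcvj handg rzsk szhqe tdcm
Hunk 2: at line 5 remove [std,hbfk,vhcvj] add [ifz] -> 10 lines: lbept drg strkb dyir xpkv ifz handg rzsk szhqe tdcm
Hunk 3: at line 2 remove [dyir,xpkv,ifz] add [wzs,ykvo] -> 9 lines: lbept drg strkb wzs ykvo handg rzsk szhqe tdcm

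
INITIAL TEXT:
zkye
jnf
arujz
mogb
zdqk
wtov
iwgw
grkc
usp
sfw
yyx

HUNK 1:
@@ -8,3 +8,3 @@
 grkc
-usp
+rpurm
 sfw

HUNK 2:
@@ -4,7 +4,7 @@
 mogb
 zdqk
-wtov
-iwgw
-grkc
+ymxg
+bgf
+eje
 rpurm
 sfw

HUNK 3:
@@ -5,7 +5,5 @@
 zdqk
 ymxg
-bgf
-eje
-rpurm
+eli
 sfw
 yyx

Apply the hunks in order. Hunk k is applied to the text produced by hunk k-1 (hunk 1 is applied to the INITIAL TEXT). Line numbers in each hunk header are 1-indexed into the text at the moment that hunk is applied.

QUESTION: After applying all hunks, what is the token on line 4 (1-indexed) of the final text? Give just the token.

Hunk 1: at line 8 remove [usp] add [rpurm] -> 11 lines: zkye jnf arujz mogb zdqk wtov iwgw grkc rpurm sfw yyx
Hunk 2: at line 4 remove [wtov,iwgw,grkc] add [ymxg,bgf,eje] -> 11 lines: zkye jnf arujz mogb zdqk ymxg bgf eje rpurm sfw yyx
Hunk 3: at line 5 remove [bgf,eje,rpurm] add [eli] -> 9 lines: zkye jnf arujz mogb zdqk ymxg eli sfw yyx
Final line 4: mogb

Answer: mogb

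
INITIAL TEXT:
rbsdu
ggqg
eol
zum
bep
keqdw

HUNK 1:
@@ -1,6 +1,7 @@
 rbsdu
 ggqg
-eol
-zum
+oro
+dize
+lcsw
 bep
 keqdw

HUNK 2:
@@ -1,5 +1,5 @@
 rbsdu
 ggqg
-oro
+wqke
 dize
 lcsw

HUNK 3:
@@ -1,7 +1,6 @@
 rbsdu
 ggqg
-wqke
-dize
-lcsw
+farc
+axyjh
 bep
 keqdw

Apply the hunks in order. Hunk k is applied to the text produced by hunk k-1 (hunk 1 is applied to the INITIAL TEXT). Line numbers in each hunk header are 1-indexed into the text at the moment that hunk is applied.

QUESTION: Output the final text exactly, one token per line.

Answer: rbsdu
ggqg
farc
axyjh
bep
keqdw

Derivation:
Hunk 1: at line 1 remove [eol,zum] add [oro,dize,lcsw] -> 7 lines: rbsdu ggqg oro dize lcsw bep keqdw
Hunk 2: at line 1 remove [oro] add [wqke] -> 7 lines: rbsdu ggqg wqke dize lcsw bep keqdw
Hunk 3: at line 1 remove [wqke,dize,lcsw] add [farc,axyjh] -> 6 lines: rbsdu ggqg farc axyjh bep keqdw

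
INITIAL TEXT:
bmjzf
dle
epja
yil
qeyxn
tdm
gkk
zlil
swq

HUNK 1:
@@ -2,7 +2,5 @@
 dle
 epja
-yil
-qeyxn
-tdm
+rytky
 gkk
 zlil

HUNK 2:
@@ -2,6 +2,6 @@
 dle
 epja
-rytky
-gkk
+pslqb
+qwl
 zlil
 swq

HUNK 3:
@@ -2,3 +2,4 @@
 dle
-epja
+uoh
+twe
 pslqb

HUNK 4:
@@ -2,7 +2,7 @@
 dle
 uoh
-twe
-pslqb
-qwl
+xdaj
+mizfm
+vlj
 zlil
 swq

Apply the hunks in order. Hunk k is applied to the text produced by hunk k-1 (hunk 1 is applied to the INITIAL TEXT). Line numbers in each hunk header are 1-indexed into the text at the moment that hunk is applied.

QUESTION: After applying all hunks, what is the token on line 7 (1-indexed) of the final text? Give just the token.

Answer: zlil

Derivation:
Hunk 1: at line 2 remove [yil,qeyxn,tdm] add [rytky] -> 7 lines: bmjzf dle epja rytky gkk zlil swq
Hunk 2: at line 2 remove [rytky,gkk] add [pslqb,qwl] -> 7 lines: bmjzf dle epja pslqb qwl zlil swq
Hunk 3: at line 2 remove [epja] add [uoh,twe] -> 8 lines: bmjzf dle uoh twe pslqb qwl zlil swq
Hunk 4: at line 2 remove [twe,pslqb,qwl] add [xdaj,mizfm,vlj] -> 8 lines: bmjzf dle uoh xdaj mizfm vlj zlil swq
Final line 7: zlil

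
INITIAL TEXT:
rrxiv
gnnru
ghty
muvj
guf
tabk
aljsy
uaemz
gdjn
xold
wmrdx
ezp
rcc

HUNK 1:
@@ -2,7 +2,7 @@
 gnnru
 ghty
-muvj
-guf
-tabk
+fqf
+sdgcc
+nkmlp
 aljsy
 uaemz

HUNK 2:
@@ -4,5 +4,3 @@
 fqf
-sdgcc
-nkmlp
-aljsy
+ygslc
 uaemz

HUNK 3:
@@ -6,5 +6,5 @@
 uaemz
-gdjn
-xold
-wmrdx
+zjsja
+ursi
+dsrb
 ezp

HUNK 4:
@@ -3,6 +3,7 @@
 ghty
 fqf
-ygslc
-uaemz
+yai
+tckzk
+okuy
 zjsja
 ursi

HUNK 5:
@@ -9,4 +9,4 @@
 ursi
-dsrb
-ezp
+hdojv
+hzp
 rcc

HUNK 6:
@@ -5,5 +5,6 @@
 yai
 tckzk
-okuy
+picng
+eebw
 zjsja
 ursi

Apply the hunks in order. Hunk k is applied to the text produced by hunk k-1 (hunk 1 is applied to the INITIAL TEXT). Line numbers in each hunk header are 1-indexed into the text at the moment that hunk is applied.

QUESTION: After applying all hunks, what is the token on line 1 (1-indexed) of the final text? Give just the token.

Hunk 1: at line 2 remove [muvj,guf,tabk] add [fqf,sdgcc,nkmlp] -> 13 lines: rrxiv gnnru ghty fqf sdgcc nkmlp aljsy uaemz gdjn xold wmrdx ezp rcc
Hunk 2: at line 4 remove [sdgcc,nkmlp,aljsy] add [ygslc] -> 11 lines: rrxiv gnnru ghty fqf ygslc uaemz gdjn xold wmrdx ezp rcc
Hunk 3: at line 6 remove [gdjn,xold,wmrdx] add [zjsja,ursi,dsrb] -> 11 lines: rrxiv gnnru ghty fqf ygslc uaemz zjsja ursi dsrb ezp rcc
Hunk 4: at line 3 remove [ygslc,uaemz] add [yai,tckzk,okuy] -> 12 lines: rrxiv gnnru ghty fqf yai tckzk okuy zjsja ursi dsrb ezp rcc
Hunk 5: at line 9 remove [dsrb,ezp] add [hdojv,hzp] -> 12 lines: rrxiv gnnru ghty fqf yai tckzk okuy zjsja ursi hdojv hzp rcc
Hunk 6: at line 5 remove [okuy] add [picng,eebw] -> 13 lines: rrxiv gnnru ghty fqf yai tckzk picng eebw zjsja ursi hdojv hzp rcc
Final line 1: rrxiv

Answer: rrxiv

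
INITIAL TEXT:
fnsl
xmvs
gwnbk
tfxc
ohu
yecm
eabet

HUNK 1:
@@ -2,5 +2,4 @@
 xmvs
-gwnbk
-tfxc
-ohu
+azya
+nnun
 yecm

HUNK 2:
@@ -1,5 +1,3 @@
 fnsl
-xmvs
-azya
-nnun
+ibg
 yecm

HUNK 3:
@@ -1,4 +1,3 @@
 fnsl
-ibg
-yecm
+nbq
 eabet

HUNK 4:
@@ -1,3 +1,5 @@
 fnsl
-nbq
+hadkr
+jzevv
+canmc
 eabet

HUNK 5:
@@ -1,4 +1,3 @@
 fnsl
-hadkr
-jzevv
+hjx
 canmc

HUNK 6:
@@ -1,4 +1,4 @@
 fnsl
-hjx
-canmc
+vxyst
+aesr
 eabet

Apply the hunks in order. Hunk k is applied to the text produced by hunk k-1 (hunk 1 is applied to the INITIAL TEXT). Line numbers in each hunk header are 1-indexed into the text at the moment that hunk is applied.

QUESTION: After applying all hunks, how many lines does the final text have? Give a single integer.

Hunk 1: at line 2 remove [gwnbk,tfxc,ohu] add [azya,nnun] -> 6 lines: fnsl xmvs azya nnun yecm eabet
Hunk 2: at line 1 remove [xmvs,azya,nnun] add [ibg] -> 4 lines: fnsl ibg yecm eabet
Hunk 3: at line 1 remove [ibg,yecm] add [nbq] -> 3 lines: fnsl nbq eabet
Hunk 4: at line 1 remove [nbq] add [hadkr,jzevv,canmc] -> 5 lines: fnsl hadkr jzevv canmc eabet
Hunk 5: at line 1 remove [hadkr,jzevv] add [hjx] -> 4 lines: fnsl hjx canmc eabet
Hunk 6: at line 1 remove [hjx,canmc] add [vxyst,aesr] -> 4 lines: fnsl vxyst aesr eabet
Final line count: 4

Answer: 4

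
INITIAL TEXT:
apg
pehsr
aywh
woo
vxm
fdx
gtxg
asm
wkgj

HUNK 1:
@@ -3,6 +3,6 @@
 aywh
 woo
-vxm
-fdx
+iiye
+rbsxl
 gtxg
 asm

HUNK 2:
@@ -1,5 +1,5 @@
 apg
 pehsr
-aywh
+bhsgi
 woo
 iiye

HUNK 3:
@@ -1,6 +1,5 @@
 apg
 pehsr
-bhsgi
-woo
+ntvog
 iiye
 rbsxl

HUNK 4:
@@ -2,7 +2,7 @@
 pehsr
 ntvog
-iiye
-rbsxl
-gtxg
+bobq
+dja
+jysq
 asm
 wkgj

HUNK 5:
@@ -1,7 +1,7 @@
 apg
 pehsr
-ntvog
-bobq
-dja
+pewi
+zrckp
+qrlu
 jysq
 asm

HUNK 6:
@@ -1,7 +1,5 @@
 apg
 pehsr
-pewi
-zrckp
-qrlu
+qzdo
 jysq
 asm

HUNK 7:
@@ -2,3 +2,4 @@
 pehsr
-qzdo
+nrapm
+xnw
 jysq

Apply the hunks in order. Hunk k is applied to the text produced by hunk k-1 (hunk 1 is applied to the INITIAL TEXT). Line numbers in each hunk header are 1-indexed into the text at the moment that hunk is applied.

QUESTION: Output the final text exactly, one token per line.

Answer: apg
pehsr
nrapm
xnw
jysq
asm
wkgj

Derivation:
Hunk 1: at line 3 remove [vxm,fdx] add [iiye,rbsxl] -> 9 lines: apg pehsr aywh woo iiye rbsxl gtxg asm wkgj
Hunk 2: at line 1 remove [aywh] add [bhsgi] -> 9 lines: apg pehsr bhsgi woo iiye rbsxl gtxg asm wkgj
Hunk 3: at line 1 remove [bhsgi,woo] add [ntvog] -> 8 lines: apg pehsr ntvog iiye rbsxl gtxg asm wkgj
Hunk 4: at line 2 remove [iiye,rbsxl,gtxg] add [bobq,dja,jysq] -> 8 lines: apg pehsr ntvog bobq dja jysq asm wkgj
Hunk 5: at line 1 remove [ntvog,bobq,dja] add [pewi,zrckp,qrlu] -> 8 lines: apg pehsr pewi zrckp qrlu jysq asm wkgj
Hunk 6: at line 1 remove [pewi,zrckp,qrlu] add [qzdo] -> 6 lines: apg pehsr qzdo jysq asm wkgj
Hunk 7: at line 2 remove [qzdo] add [nrapm,xnw] -> 7 lines: apg pehsr nrapm xnw jysq asm wkgj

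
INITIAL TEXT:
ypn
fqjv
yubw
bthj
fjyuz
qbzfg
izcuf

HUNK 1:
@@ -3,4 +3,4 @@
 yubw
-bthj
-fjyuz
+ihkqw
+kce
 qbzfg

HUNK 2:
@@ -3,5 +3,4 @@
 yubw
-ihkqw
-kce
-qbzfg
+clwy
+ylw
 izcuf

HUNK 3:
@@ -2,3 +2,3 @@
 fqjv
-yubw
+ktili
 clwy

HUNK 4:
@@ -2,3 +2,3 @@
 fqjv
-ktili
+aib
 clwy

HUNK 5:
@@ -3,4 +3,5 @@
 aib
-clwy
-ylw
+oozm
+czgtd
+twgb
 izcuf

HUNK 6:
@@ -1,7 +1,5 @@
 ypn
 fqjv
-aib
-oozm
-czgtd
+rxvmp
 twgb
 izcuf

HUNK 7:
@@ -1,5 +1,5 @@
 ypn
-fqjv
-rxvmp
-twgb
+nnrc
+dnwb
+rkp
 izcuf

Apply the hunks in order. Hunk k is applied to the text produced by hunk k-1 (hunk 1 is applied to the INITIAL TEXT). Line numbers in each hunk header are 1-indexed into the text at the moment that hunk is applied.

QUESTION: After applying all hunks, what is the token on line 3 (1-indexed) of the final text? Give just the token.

Answer: dnwb

Derivation:
Hunk 1: at line 3 remove [bthj,fjyuz] add [ihkqw,kce] -> 7 lines: ypn fqjv yubw ihkqw kce qbzfg izcuf
Hunk 2: at line 3 remove [ihkqw,kce,qbzfg] add [clwy,ylw] -> 6 lines: ypn fqjv yubw clwy ylw izcuf
Hunk 3: at line 2 remove [yubw] add [ktili] -> 6 lines: ypn fqjv ktili clwy ylw izcuf
Hunk 4: at line 2 remove [ktili] add [aib] -> 6 lines: ypn fqjv aib clwy ylw izcuf
Hunk 5: at line 3 remove [clwy,ylw] add [oozm,czgtd,twgb] -> 7 lines: ypn fqjv aib oozm czgtd twgb izcuf
Hunk 6: at line 1 remove [aib,oozm,czgtd] add [rxvmp] -> 5 lines: ypn fqjv rxvmp twgb izcuf
Hunk 7: at line 1 remove [fqjv,rxvmp,twgb] add [nnrc,dnwb,rkp] -> 5 lines: ypn nnrc dnwb rkp izcuf
Final line 3: dnwb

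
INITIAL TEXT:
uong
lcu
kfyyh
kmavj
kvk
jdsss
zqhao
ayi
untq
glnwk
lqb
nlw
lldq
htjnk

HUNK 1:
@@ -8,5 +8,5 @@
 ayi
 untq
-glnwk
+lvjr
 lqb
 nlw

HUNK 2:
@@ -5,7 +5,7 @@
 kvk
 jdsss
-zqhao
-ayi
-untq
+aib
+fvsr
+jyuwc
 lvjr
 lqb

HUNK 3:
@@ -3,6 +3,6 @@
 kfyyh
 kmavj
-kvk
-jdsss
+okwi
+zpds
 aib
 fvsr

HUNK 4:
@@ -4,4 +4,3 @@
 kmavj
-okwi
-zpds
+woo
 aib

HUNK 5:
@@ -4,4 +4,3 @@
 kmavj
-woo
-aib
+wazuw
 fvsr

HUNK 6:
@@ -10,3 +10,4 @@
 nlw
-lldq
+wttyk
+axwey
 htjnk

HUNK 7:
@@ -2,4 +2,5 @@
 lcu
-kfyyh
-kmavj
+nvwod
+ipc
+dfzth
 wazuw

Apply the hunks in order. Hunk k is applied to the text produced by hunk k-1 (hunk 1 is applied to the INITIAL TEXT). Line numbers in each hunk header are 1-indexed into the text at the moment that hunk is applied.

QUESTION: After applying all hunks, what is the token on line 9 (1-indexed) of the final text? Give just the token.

Hunk 1: at line 8 remove [glnwk] add [lvjr] -> 14 lines: uong lcu kfyyh kmavj kvk jdsss zqhao ayi untq lvjr lqb nlw lldq htjnk
Hunk 2: at line 5 remove [zqhao,ayi,untq] add [aib,fvsr,jyuwc] -> 14 lines: uong lcu kfyyh kmavj kvk jdsss aib fvsr jyuwc lvjr lqb nlw lldq htjnk
Hunk 3: at line 3 remove [kvk,jdsss] add [okwi,zpds] -> 14 lines: uong lcu kfyyh kmavj okwi zpds aib fvsr jyuwc lvjr lqb nlw lldq htjnk
Hunk 4: at line 4 remove [okwi,zpds] add [woo] -> 13 lines: uong lcu kfyyh kmavj woo aib fvsr jyuwc lvjr lqb nlw lldq htjnk
Hunk 5: at line 4 remove [woo,aib] add [wazuw] -> 12 lines: uong lcu kfyyh kmavj wazuw fvsr jyuwc lvjr lqb nlw lldq htjnk
Hunk 6: at line 10 remove [lldq] add [wttyk,axwey] -> 13 lines: uong lcu kfyyh kmavj wazuw fvsr jyuwc lvjr lqb nlw wttyk axwey htjnk
Hunk 7: at line 2 remove [kfyyh,kmavj] add [nvwod,ipc,dfzth] -> 14 lines: uong lcu nvwod ipc dfzth wazuw fvsr jyuwc lvjr lqb nlw wttyk axwey htjnk
Final line 9: lvjr

Answer: lvjr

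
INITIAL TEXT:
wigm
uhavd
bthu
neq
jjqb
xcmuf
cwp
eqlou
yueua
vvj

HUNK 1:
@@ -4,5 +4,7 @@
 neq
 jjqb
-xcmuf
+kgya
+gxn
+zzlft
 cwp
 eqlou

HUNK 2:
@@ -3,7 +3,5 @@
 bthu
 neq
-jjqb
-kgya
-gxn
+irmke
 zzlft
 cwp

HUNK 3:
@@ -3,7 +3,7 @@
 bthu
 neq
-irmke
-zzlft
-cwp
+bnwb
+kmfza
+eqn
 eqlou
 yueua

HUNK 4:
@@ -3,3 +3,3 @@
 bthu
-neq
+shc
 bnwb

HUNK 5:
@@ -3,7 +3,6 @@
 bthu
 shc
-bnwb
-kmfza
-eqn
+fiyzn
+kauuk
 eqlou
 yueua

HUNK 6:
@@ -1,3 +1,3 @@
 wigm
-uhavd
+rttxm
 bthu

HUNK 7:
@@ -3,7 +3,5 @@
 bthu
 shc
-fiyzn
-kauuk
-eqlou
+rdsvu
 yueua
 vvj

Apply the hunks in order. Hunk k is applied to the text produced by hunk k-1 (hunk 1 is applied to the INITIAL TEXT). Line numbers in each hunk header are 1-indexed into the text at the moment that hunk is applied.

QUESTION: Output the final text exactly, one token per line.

Hunk 1: at line 4 remove [xcmuf] add [kgya,gxn,zzlft] -> 12 lines: wigm uhavd bthu neq jjqb kgya gxn zzlft cwp eqlou yueua vvj
Hunk 2: at line 3 remove [jjqb,kgya,gxn] add [irmke] -> 10 lines: wigm uhavd bthu neq irmke zzlft cwp eqlou yueua vvj
Hunk 3: at line 3 remove [irmke,zzlft,cwp] add [bnwb,kmfza,eqn] -> 10 lines: wigm uhavd bthu neq bnwb kmfza eqn eqlou yueua vvj
Hunk 4: at line 3 remove [neq] add [shc] -> 10 lines: wigm uhavd bthu shc bnwb kmfza eqn eqlou yueua vvj
Hunk 5: at line 3 remove [bnwb,kmfza,eqn] add [fiyzn,kauuk] -> 9 lines: wigm uhavd bthu shc fiyzn kauuk eqlou yueua vvj
Hunk 6: at line 1 remove [uhavd] add [rttxm] -> 9 lines: wigm rttxm bthu shc fiyzn kauuk eqlou yueua vvj
Hunk 7: at line 3 remove [fiyzn,kauuk,eqlou] add [rdsvu] -> 7 lines: wigm rttxm bthu shc rdsvu yueua vvj

Answer: wigm
rttxm
bthu
shc
rdsvu
yueua
vvj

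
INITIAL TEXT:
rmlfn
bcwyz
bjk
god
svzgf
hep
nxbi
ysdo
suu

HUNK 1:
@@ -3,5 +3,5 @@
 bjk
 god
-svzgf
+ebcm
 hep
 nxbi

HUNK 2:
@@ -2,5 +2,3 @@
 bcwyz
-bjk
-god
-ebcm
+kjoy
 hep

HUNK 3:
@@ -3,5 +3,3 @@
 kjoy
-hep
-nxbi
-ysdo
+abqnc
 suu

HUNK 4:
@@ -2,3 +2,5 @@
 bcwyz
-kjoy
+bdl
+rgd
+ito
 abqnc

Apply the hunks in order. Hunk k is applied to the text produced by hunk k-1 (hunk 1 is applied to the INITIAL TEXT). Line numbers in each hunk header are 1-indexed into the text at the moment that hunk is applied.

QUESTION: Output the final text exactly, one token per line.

Hunk 1: at line 3 remove [svzgf] add [ebcm] -> 9 lines: rmlfn bcwyz bjk god ebcm hep nxbi ysdo suu
Hunk 2: at line 2 remove [bjk,god,ebcm] add [kjoy] -> 7 lines: rmlfn bcwyz kjoy hep nxbi ysdo suu
Hunk 3: at line 3 remove [hep,nxbi,ysdo] add [abqnc] -> 5 lines: rmlfn bcwyz kjoy abqnc suu
Hunk 4: at line 2 remove [kjoy] add [bdl,rgd,ito] -> 7 lines: rmlfn bcwyz bdl rgd ito abqnc suu

Answer: rmlfn
bcwyz
bdl
rgd
ito
abqnc
suu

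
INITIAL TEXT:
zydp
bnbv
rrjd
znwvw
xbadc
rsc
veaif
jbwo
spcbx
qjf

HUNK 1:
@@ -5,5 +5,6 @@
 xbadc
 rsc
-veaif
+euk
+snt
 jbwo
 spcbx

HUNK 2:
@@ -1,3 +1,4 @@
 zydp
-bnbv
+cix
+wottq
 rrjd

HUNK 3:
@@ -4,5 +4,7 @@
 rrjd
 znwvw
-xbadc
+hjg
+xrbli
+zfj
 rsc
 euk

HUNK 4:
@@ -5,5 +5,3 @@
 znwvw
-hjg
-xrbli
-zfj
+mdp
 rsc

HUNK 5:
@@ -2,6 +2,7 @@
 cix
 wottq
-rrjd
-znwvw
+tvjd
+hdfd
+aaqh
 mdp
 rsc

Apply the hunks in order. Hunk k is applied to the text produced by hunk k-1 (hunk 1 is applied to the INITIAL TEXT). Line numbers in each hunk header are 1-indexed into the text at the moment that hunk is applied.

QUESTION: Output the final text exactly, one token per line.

Hunk 1: at line 5 remove [veaif] add [euk,snt] -> 11 lines: zydp bnbv rrjd znwvw xbadc rsc euk snt jbwo spcbx qjf
Hunk 2: at line 1 remove [bnbv] add [cix,wottq] -> 12 lines: zydp cix wottq rrjd znwvw xbadc rsc euk snt jbwo spcbx qjf
Hunk 3: at line 4 remove [xbadc] add [hjg,xrbli,zfj] -> 14 lines: zydp cix wottq rrjd znwvw hjg xrbli zfj rsc euk snt jbwo spcbx qjf
Hunk 4: at line 5 remove [hjg,xrbli,zfj] add [mdp] -> 12 lines: zydp cix wottq rrjd znwvw mdp rsc euk snt jbwo spcbx qjf
Hunk 5: at line 2 remove [rrjd,znwvw] add [tvjd,hdfd,aaqh] -> 13 lines: zydp cix wottq tvjd hdfd aaqh mdp rsc euk snt jbwo spcbx qjf

Answer: zydp
cix
wottq
tvjd
hdfd
aaqh
mdp
rsc
euk
snt
jbwo
spcbx
qjf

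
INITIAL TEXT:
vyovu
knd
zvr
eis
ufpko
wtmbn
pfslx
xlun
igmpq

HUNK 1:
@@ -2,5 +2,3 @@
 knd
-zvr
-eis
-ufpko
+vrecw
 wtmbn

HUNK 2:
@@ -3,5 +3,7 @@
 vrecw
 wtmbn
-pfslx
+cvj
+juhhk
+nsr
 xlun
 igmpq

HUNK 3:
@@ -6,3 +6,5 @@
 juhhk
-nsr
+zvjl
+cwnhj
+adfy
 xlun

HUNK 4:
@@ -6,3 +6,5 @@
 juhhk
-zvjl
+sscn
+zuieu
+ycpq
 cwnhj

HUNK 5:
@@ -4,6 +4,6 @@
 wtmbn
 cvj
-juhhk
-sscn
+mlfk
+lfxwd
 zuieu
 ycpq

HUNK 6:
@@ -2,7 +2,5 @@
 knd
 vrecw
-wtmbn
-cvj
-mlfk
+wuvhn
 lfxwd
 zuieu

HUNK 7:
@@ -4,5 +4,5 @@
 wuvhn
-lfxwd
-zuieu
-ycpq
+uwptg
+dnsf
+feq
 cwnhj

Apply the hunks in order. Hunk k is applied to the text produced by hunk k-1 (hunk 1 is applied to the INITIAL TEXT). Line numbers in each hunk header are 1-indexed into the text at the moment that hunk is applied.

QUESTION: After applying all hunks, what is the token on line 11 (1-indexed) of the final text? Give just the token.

Hunk 1: at line 2 remove [zvr,eis,ufpko] add [vrecw] -> 7 lines: vyovu knd vrecw wtmbn pfslx xlun igmpq
Hunk 2: at line 3 remove [pfslx] add [cvj,juhhk,nsr] -> 9 lines: vyovu knd vrecw wtmbn cvj juhhk nsr xlun igmpq
Hunk 3: at line 6 remove [nsr] add [zvjl,cwnhj,adfy] -> 11 lines: vyovu knd vrecw wtmbn cvj juhhk zvjl cwnhj adfy xlun igmpq
Hunk 4: at line 6 remove [zvjl] add [sscn,zuieu,ycpq] -> 13 lines: vyovu knd vrecw wtmbn cvj juhhk sscn zuieu ycpq cwnhj adfy xlun igmpq
Hunk 5: at line 4 remove [juhhk,sscn] add [mlfk,lfxwd] -> 13 lines: vyovu knd vrecw wtmbn cvj mlfk lfxwd zuieu ycpq cwnhj adfy xlun igmpq
Hunk 6: at line 2 remove [wtmbn,cvj,mlfk] add [wuvhn] -> 11 lines: vyovu knd vrecw wuvhn lfxwd zuieu ycpq cwnhj adfy xlun igmpq
Hunk 7: at line 4 remove [lfxwd,zuieu,ycpq] add [uwptg,dnsf,feq] -> 11 lines: vyovu knd vrecw wuvhn uwptg dnsf feq cwnhj adfy xlun igmpq
Final line 11: igmpq

Answer: igmpq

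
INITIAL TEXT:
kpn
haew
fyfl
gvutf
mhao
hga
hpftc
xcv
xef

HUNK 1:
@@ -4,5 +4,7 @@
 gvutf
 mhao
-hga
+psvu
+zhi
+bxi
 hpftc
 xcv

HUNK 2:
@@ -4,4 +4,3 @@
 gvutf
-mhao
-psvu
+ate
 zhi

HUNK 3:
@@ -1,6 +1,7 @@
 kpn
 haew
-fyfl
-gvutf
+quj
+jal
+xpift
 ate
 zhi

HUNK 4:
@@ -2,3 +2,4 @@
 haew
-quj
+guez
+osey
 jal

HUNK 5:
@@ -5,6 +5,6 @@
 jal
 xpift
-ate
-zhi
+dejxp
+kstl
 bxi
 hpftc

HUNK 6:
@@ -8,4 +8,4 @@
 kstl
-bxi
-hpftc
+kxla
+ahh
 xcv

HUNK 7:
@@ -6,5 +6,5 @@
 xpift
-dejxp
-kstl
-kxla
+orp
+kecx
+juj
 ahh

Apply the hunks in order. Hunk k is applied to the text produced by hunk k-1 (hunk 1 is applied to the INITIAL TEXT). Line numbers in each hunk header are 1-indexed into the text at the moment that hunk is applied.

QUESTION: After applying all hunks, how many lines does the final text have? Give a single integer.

Hunk 1: at line 4 remove [hga] add [psvu,zhi,bxi] -> 11 lines: kpn haew fyfl gvutf mhao psvu zhi bxi hpftc xcv xef
Hunk 2: at line 4 remove [mhao,psvu] add [ate] -> 10 lines: kpn haew fyfl gvutf ate zhi bxi hpftc xcv xef
Hunk 3: at line 1 remove [fyfl,gvutf] add [quj,jal,xpift] -> 11 lines: kpn haew quj jal xpift ate zhi bxi hpftc xcv xef
Hunk 4: at line 2 remove [quj] add [guez,osey] -> 12 lines: kpn haew guez osey jal xpift ate zhi bxi hpftc xcv xef
Hunk 5: at line 5 remove [ate,zhi] add [dejxp,kstl] -> 12 lines: kpn haew guez osey jal xpift dejxp kstl bxi hpftc xcv xef
Hunk 6: at line 8 remove [bxi,hpftc] add [kxla,ahh] -> 12 lines: kpn haew guez osey jal xpift dejxp kstl kxla ahh xcv xef
Hunk 7: at line 6 remove [dejxp,kstl,kxla] add [orp,kecx,juj] -> 12 lines: kpn haew guez osey jal xpift orp kecx juj ahh xcv xef
Final line count: 12

Answer: 12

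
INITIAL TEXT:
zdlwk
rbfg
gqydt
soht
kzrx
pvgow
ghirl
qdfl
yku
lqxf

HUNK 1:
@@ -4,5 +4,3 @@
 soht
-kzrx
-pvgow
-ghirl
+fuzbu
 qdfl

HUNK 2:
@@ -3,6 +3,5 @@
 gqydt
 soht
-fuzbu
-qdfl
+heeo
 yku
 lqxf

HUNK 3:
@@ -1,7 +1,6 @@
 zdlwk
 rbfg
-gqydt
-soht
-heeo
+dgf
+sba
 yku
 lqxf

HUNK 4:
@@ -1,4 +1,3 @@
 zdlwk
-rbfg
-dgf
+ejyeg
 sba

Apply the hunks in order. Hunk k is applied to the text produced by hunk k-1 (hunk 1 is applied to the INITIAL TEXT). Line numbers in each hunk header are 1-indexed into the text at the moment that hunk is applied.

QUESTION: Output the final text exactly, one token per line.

Answer: zdlwk
ejyeg
sba
yku
lqxf

Derivation:
Hunk 1: at line 4 remove [kzrx,pvgow,ghirl] add [fuzbu] -> 8 lines: zdlwk rbfg gqydt soht fuzbu qdfl yku lqxf
Hunk 2: at line 3 remove [fuzbu,qdfl] add [heeo] -> 7 lines: zdlwk rbfg gqydt soht heeo yku lqxf
Hunk 3: at line 1 remove [gqydt,soht,heeo] add [dgf,sba] -> 6 lines: zdlwk rbfg dgf sba yku lqxf
Hunk 4: at line 1 remove [rbfg,dgf] add [ejyeg] -> 5 lines: zdlwk ejyeg sba yku lqxf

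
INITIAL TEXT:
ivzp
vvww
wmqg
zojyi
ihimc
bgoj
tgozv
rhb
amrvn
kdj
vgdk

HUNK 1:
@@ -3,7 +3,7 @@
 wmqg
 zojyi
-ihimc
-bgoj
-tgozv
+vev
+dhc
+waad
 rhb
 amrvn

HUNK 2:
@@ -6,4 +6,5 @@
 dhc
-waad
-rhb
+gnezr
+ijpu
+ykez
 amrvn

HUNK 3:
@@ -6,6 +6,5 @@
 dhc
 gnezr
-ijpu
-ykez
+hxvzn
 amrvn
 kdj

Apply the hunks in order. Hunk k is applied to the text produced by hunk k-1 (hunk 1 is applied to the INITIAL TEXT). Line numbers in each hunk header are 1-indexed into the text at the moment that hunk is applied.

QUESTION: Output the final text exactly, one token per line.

Hunk 1: at line 3 remove [ihimc,bgoj,tgozv] add [vev,dhc,waad] -> 11 lines: ivzp vvww wmqg zojyi vev dhc waad rhb amrvn kdj vgdk
Hunk 2: at line 6 remove [waad,rhb] add [gnezr,ijpu,ykez] -> 12 lines: ivzp vvww wmqg zojyi vev dhc gnezr ijpu ykez amrvn kdj vgdk
Hunk 3: at line 6 remove [ijpu,ykez] add [hxvzn] -> 11 lines: ivzp vvww wmqg zojyi vev dhc gnezr hxvzn amrvn kdj vgdk

Answer: ivzp
vvww
wmqg
zojyi
vev
dhc
gnezr
hxvzn
amrvn
kdj
vgdk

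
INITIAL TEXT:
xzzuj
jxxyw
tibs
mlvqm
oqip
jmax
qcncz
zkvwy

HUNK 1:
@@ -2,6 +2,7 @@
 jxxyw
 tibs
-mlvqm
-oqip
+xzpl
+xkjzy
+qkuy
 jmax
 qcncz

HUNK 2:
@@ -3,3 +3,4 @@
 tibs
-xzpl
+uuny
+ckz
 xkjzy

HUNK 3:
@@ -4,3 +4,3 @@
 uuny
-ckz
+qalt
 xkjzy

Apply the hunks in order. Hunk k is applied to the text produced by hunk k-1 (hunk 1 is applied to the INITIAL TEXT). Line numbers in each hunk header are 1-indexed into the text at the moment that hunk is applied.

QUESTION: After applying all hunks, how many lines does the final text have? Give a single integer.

Hunk 1: at line 2 remove [mlvqm,oqip] add [xzpl,xkjzy,qkuy] -> 9 lines: xzzuj jxxyw tibs xzpl xkjzy qkuy jmax qcncz zkvwy
Hunk 2: at line 3 remove [xzpl] add [uuny,ckz] -> 10 lines: xzzuj jxxyw tibs uuny ckz xkjzy qkuy jmax qcncz zkvwy
Hunk 3: at line 4 remove [ckz] add [qalt] -> 10 lines: xzzuj jxxyw tibs uuny qalt xkjzy qkuy jmax qcncz zkvwy
Final line count: 10

Answer: 10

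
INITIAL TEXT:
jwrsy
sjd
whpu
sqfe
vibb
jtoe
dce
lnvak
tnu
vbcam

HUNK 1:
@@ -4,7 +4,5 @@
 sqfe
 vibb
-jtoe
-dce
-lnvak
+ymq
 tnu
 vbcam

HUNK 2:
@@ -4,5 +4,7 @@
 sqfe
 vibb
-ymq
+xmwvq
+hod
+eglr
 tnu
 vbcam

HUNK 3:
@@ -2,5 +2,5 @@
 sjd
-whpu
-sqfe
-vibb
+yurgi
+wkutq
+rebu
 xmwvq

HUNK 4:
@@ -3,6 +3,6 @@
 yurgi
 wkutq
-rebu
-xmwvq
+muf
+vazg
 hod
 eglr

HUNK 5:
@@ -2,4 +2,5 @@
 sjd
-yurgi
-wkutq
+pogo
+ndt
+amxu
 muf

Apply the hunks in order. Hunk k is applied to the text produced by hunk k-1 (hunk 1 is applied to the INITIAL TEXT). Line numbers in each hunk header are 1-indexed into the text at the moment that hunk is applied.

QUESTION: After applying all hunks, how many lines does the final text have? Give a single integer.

Hunk 1: at line 4 remove [jtoe,dce,lnvak] add [ymq] -> 8 lines: jwrsy sjd whpu sqfe vibb ymq tnu vbcam
Hunk 2: at line 4 remove [ymq] add [xmwvq,hod,eglr] -> 10 lines: jwrsy sjd whpu sqfe vibb xmwvq hod eglr tnu vbcam
Hunk 3: at line 2 remove [whpu,sqfe,vibb] add [yurgi,wkutq,rebu] -> 10 lines: jwrsy sjd yurgi wkutq rebu xmwvq hod eglr tnu vbcam
Hunk 4: at line 3 remove [rebu,xmwvq] add [muf,vazg] -> 10 lines: jwrsy sjd yurgi wkutq muf vazg hod eglr tnu vbcam
Hunk 5: at line 2 remove [yurgi,wkutq] add [pogo,ndt,amxu] -> 11 lines: jwrsy sjd pogo ndt amxu muf vazg hod eglr tnu vbcam
Final line count: 11

Answer: 11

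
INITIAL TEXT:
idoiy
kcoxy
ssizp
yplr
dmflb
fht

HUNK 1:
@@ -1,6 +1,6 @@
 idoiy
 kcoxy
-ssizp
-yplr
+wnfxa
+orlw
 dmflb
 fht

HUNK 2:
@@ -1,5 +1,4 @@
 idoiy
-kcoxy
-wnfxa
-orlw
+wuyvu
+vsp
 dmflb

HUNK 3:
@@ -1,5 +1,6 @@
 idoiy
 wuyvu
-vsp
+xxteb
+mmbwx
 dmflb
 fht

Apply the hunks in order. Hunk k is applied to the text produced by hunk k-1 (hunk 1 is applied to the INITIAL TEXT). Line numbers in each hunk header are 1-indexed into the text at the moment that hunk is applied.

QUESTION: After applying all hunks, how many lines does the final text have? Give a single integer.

Answer: 6

Derivation:
Hunk 1: at line 1 remove [ssizp,yplr] add [wnfxa,orlw] -> 6 lines: idoiy kcoxy wnfxa orlw dmflb fht
Hunk 2: at line 1 remove [kcoxy,wnfxa,orlw] add [wuyvu,vsp] -> 5 lines: idoiy wuyvu vsp dmflb fht
Hunk 3: at line 1 remove [vsp] add [xxteb,mmbwx] -> 6 lines: idoiy wuyvu xxteb mmbwx dmflb fht
Final line count: 6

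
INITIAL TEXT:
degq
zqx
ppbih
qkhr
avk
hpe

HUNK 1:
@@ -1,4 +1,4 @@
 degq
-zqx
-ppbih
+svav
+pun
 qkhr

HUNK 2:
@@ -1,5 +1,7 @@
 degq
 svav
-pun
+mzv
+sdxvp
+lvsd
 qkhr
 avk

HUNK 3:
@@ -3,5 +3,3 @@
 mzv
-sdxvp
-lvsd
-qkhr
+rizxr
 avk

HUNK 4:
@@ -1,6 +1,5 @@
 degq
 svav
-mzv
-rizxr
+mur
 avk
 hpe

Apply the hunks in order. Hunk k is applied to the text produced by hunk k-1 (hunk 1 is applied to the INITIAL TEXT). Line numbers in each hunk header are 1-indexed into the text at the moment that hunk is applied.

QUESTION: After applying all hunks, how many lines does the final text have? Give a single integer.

Answer: 5

Derivation:
Hunk 1: at line 1 remove [zqx,ppbih] add [svav,pun] -> 6 lines: degq svav pun qkhr avk hpe
Hunk 2: at line 1 remove [pun] add [mzv,sdxvp,lvsd] -> 8 lines: degq svav mzv sdxvp lvsd qkhr avk hpe
Hunk 3: at line 3 remove [sdxvp,lvsd,qkhr] add [rizxr] -> 6 lines: degq svav mzv rizxr avk hpe
Hunk 4: at line 1 remove [mzv,rizxr] add [mur] -> 5 lines: degq svav mur avk hpe
Final line count: 5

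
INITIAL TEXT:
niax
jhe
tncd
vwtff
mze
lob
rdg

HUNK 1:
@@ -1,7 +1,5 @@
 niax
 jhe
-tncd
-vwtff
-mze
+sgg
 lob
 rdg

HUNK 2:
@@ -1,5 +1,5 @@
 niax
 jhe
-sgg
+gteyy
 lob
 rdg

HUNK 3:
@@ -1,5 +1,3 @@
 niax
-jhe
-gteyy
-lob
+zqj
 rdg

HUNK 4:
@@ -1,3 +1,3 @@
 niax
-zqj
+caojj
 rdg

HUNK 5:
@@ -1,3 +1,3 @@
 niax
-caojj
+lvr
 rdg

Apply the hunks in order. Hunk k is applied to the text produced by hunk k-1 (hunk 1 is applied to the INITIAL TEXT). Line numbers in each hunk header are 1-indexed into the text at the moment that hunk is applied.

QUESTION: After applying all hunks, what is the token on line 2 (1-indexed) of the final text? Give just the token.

Hunk 1: at line 1 remove [tncd,vwtff,mze] add [sgg] -> 5 lines: niax jhe sgg lob rdg
Hunk 2: at line 1 remove [sgg] add [gteyy] -> 5 lines: niax jhe gteyy lob rdg
Hunk 3: at line 1 remove [jhe,gteyy,lob] add [zqj] -> 3 lines: niax zqj rdg
Hunk 4: at line 1 remove [zqj] add [caojj] -> 3 lines: niax caojj rdg
Hunk 5: at line 1 remove [caojj] add [lvr] -> 3 lines: niax lvr rdg
Final line 2: lvr

Answer: lvr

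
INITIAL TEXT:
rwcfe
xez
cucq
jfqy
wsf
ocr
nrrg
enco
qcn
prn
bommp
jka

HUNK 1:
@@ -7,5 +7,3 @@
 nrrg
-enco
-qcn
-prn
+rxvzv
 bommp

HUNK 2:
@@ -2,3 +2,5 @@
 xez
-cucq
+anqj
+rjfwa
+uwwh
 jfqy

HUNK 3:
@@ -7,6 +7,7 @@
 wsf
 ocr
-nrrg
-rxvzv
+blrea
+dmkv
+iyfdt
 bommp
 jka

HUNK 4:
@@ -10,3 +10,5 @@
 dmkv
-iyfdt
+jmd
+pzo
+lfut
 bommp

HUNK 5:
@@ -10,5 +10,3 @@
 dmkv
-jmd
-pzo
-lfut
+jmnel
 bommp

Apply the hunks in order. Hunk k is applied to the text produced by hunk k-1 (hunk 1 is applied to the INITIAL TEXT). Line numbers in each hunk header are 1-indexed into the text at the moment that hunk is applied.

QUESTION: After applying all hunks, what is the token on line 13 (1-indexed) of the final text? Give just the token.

Answer: jka

Derivation:
Hunk 1: at line 7 remove [enco,qcn,prn] add [rxvzv] -> 10 lines: rwcfe xez cucq jfqy wsf ocr nrrg rxvzv bommp jka
Hunk 2: at line 2 remove [cucq] add [anqj,rjfwa,uwwh] -> 12 lines: rwcfe xez anqj rjfwa uwwh jfqy wsf ocr nrrg rxvzv bommp jka
Hunk 3: at line 7 remove [nrrg,rxvzv] add [blrea,dmkv,iyfdt] -> 13 lines: rwcfe xez anqj rjfwa uwwh jfqy wsf ocr blrea dmkv iyfdt bommp jka
Hunk 4: at line 10 remove [iyfdt] add [jmd,pzo,lfut] -> 15 lines: rwcfe xez anqj rjfwa uwwh jfqy wsf ocr blrea dmkv jmd pzo lfut bommp jka
Hunk 5: at line 10 remove [jmd,pzo,lfut] add [jmnel] -> 13 lines: rwcfe xez anqj rjfwa uwwh jfqy wsf ocr blrea dmkv jmnel bommp jka
Final line 13: jka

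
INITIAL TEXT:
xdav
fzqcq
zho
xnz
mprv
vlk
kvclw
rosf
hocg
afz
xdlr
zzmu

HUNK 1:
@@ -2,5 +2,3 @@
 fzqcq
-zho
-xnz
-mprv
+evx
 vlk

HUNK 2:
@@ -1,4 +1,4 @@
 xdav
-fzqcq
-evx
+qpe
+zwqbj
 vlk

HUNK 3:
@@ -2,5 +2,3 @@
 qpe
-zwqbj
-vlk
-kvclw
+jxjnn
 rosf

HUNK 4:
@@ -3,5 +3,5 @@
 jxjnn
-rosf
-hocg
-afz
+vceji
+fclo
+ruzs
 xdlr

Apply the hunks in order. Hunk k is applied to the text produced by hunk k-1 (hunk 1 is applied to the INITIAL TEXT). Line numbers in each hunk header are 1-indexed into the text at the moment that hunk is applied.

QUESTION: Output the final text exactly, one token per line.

Hunk 1: at line 2 remove [zho,xnz,mprv] add [evx] -> 10 lines: xdav fzqcq evx vlk kvclw rosf hocg afz xdlr zzmu
Hunk 2: at line 1 remove [fzqcq,evx] add [qpe,zwqbj] -> 10 lines: xdav qpe zwqbj vlk kvclw rosf hocg afz xdlr zzmu
Hunk 3: at line 2 remove [zwqbj,vlk,kvclw] add [jxjnn] -> 8 lines: xdav qpe jxjnn rosf hocg afz xdlr zzmu
Hunk 4: at line 3 remove [rosf,hocg,afz] add [vceji,fclo,ruzs] -> 8 lines: xdav qpe jxjnn vceji fclo ruzs xdlr zzmu

Answer: xdav
qpe
jxjnn
vceji
fclo
ruzs
xdlr
zzmu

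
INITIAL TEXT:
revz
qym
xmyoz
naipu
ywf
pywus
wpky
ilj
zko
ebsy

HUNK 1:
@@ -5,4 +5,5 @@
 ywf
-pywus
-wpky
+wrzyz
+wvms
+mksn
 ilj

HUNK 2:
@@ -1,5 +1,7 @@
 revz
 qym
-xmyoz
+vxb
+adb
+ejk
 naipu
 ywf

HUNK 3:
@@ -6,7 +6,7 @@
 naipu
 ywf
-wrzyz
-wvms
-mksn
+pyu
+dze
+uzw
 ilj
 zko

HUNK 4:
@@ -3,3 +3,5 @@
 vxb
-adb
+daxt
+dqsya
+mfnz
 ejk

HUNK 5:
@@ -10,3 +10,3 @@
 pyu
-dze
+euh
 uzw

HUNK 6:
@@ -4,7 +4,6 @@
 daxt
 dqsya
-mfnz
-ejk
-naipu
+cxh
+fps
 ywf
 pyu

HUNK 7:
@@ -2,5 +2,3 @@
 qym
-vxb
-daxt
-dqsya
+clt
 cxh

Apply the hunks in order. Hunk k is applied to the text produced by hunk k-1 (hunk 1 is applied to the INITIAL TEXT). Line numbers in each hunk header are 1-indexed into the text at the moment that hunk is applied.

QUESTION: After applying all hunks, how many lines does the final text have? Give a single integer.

Answer: 12

Derivation:
Hunk 1: at line 5 remove [pywus,wpky] add [wrzyz,wvms,mksn] -> 11 lines: revz qym xmyoz naipu ywf wrzyz wvms mksn ilj zko ebsy
Hunk 2: at line 1 remove [xmyoz] add [vxb,adb,ejk] -> 13 lines: revz qym vxb adb ejk naipu ywf wrzyz wvms mksn ilj zko ebsy
Hunk 3: at line 6 remove [wrzyz,wvms,mksn] add [pyu,dze,uzw] -> 13 lines: revz qym vxb adb ejk naipu ywf pyu dze uzw ilj zko ebsy
Hunk 4: at line 3 remove [adb] add [daxt,dqsya,mfnz] -> 15 lines: revz qym vxb daxt dqsya mfnz ejk naipu ywf pyu dze uzw ilj zko ebsy
Hunk 5: at line 10 remove [dze] add [euh] -> 15 lines: revz qym vxb daxt dqsya mfnz ejk naipu ywf pyu euh uzw ilj zko ebsy
Hunk 6: at line 4 remove [mfnz,ejk,naipu] add [cxh,fps] -> 14 lines: revz qym vxb daxt dqsya cxh fps ywf pyu euh uzw ilj zko ebsy
Hunk 7: at line 2 remove [vxb,daxt,dqsya] add [clt] -> 12 lines: revz qym clt cxh fps ywf pyu euh uzw ilj zko ebsy
Final line count: 12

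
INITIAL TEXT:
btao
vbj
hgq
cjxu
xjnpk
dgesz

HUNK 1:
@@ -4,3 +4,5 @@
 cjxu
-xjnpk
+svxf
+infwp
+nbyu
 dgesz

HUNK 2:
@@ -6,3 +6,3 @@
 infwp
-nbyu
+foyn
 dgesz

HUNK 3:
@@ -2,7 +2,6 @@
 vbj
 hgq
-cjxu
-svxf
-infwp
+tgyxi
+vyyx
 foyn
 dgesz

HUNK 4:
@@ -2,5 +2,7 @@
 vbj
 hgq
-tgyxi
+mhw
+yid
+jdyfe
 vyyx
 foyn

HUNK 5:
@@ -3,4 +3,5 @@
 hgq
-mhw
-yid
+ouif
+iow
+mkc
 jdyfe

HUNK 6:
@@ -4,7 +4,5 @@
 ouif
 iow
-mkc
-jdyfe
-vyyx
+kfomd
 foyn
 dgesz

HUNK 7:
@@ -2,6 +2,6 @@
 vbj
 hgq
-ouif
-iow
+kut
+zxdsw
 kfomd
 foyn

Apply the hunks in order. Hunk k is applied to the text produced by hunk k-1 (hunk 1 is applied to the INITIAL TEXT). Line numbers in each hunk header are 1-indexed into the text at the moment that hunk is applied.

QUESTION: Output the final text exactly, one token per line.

Hunk 1: at line 4 remove [xjnpk] add [svxf,infwp,nbyu] -> 8 lines: btao vbj hgq cjxu svxf infwp nbyu dgesz
Hunk 2: at line 6 remove [nbyu] add [foyn] -> 8 lines: btao vbj hgq cjxu svxf infwp foyn dgesz
Hunk 3: at line 2 remove [cjxu,svxf,infwp] add [tgyxi,vyyx] -> 7 lines: btao vbj hgq tgyxi vyyx foyn dgesz
Hunk 4: at line 2 remove [tgyxi] add [mhw,yid,jdyfe] -> 9 lines: btao vbj hgq mhw yid jdyfe vyyx foyn dgesz
Hunk 5: at line 3 remove [mhw,yid] add [ouif,iow,mkc] -> 10 lines: btao vbj hgq ouif iow mkc jdyfe vyyx foyn dgesz
Hunk 6: at line 4 remove [mkc,jdyfe,vyyx] add [kfomd] -> 8 lines: btao vbj hgq ouif iow kfomd foyn dgesz
Hunk 7: at line 2 remove [ouif,iow] add [kut,zxdsw] -> 8 lines: btao vbj hgq kut zxdsw kfomd foyn dgesz

Answer: btao
vbj
hgq
kut
zxdsw
kfomd
foyn
dgesz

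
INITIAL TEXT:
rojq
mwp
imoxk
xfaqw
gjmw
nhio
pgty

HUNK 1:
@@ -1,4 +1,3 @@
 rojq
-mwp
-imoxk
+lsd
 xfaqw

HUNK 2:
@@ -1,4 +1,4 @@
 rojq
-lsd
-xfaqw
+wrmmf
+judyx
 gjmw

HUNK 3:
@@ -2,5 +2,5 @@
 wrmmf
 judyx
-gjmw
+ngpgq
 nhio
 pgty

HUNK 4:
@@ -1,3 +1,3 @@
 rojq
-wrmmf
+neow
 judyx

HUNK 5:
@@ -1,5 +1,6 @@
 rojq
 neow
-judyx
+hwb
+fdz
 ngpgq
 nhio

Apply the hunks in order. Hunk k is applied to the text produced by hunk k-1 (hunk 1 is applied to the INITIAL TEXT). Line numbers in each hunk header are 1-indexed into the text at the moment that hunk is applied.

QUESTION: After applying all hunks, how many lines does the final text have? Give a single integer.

Hunk 1: at line 1 remove [mwp,imoxk] add [lsd] -> 6 lines: rojq lsd xfaqw gjmw nhio pgty
Hunk 2: at line 1 remove [lsd,xfaqw] add [wrmmf,judyx] -> 6 lines: rojq wrmmf judyx gjmw nhio pgty
Hunk 3: at line 2 remove [gjmw] add [ngpgq] -> 6 lines: rojq wrmmf judyx ngpgq nhio pgty
Hunk 4: at line 1 remove [wrmmf] add [neow] -> 6 lines: rojq neow judyx ngpgq nhio pgty
Hunk 5: at line 1 remove [judyx] add [hwb,fdz] -> 7 lines: rojq neow hwb fdz ngpgq nhio pgty
Final line count: 7

Answer: 7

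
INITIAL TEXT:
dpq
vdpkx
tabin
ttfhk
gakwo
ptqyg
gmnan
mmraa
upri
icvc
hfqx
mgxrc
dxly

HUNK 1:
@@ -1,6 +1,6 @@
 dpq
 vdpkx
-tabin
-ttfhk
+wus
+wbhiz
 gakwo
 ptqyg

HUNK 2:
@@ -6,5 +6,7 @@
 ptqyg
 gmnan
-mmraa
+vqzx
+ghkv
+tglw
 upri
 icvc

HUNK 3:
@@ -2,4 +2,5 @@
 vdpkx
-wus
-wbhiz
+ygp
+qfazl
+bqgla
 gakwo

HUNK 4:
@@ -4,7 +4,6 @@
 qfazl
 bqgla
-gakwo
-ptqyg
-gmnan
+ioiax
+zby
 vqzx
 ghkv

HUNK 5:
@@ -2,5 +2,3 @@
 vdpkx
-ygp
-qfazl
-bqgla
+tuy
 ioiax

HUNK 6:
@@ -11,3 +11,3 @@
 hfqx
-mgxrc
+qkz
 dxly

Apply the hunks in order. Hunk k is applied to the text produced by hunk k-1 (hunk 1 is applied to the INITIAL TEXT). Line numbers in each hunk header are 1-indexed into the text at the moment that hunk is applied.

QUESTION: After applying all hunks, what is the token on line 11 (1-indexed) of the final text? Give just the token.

Answer: hfqx

Derivation:
Hunk 1: at line 1 remove [tabin,ttfhk] add [wus,wbhiz] -> 13 lines: dpq vdpkx wus wbhiz gakwo ptqyg gmnan mmraa upri icvc hfqx mgxrc dxly
Hunk 2: at line 6 remove [mmraa] add [vqzx,ghkv,tglw] -> 15 lines: dpq vdpkx wus wbhiz gakwo ptqyg gmnan vqzx ghkv tglw upri icvc hfqx mgxrc dxly
Hunk 3: at line 2 remove [wus,wbhiz] add [ygp,qfazl,bqgla] -> 16 lines: dpq vdpkx ygp qfazl bqgla gakwo ptqyg gmnan vqzx ghkv tglw upri icvc hfqx mgxrc dxly
Hunk 4: at line 4 remove [gakwo,ptqyg,gmnan] add [ioiax,zby] -> 15 lines: dpq vdpkx ygp qfazl bqgla ioiax zby vqzx ghkv tglw upri icvc hfqx mgxrc dxly
Hunk 5: at line 2 remove [ygp,qfazl,bqgla] add [tuy] -> 13 lines: dpq vdpkx tuy ioiax zby vqzx ghkv tglw upri icvc hfqx mgxrc dxly
Hunk 6: at line 11 remove [mgxrc] add [qkz] -> 13 lines: dpq vdpkx tuy ioiax zby vqzx ghkv tglw upri icvc hfqx qkz dxly
Final line 11: hfqx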